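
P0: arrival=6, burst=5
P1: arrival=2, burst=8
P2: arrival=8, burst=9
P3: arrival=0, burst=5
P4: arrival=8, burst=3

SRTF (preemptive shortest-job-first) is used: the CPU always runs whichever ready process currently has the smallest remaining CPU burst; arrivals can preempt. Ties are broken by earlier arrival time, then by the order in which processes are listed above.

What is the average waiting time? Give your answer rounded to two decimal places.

5.40

Gantt: | P3 0-5 | P1 5-6 | P0 6-11 | P4 11-14 | P1 14-21 | P2 21-30 |
Completion: P0=11  P1=21  P2=30  P3=5  P4=14
Turnaround (C−A): P0=5  P1=19  P2=22  P3=5  P4=6
Waiting times: P0=0, P1=11, P2=13, P3=0, P4=3
Average waiting = (0+11+13+0+3) / 5 = 27/5 = 5.40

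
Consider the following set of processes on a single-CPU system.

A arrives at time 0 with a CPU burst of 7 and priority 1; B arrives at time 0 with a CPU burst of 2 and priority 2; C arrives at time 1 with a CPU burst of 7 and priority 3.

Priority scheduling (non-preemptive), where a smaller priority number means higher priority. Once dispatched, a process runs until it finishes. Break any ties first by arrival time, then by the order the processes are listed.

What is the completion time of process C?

Timeline: | A 0-7 | B 7-9 | C 9-16 |
Completion: A=7  B=9  C=16
Turnaround (C−A): A=7  B=9  C=15

16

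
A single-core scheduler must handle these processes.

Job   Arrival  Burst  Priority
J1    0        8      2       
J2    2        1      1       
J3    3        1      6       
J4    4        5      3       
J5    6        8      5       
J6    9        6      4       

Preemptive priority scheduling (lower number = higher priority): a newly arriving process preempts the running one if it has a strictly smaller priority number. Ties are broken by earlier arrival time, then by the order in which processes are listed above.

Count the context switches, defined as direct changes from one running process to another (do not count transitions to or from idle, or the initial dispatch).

Timeline: | J1 0-2 | J2 2-3 | J1 3-9 | J4 9-14 | J6 14-20 | J5 20-28 | J3 28-29 |
Completion: J1=9  J2=3  J3=29  J4=14  J5=28  J6=20

6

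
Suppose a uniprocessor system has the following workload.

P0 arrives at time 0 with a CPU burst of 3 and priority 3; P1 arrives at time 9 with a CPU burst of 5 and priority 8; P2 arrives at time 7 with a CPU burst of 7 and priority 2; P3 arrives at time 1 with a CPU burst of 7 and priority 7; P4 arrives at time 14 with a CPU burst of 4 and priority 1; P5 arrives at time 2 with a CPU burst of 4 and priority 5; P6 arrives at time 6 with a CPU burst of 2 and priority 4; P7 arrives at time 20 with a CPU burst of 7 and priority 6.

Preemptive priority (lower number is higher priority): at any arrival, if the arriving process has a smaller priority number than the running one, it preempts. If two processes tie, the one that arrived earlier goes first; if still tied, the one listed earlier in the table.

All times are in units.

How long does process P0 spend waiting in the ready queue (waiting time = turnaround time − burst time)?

Gantt: | P0 0-3 | P5 3-6 | P6 6-7 | P2 7-14 | P4 14-18 | P6 18-19 | P5 19-20 | P7 20-27 | P3 27-34 | P1 34-39 |
Completion: P0=3  P1=39  P2=14  P3=34  P4=18  P5=20  P6=19  P7=27
Turnaround (C−A): P0=3  P1=30  P2=7  P3=33  P4=4  P5=18  P6=13  P7=7
Waiting(P0) = turnaround − burst = 3 − 3 = 0

0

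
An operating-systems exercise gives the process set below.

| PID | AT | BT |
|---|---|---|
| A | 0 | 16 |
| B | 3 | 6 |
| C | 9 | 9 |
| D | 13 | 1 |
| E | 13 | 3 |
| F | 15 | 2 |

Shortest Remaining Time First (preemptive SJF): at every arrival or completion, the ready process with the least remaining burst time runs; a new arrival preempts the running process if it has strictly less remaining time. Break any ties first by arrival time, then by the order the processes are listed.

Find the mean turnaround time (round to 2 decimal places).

11.17

Gantt: | A 0-3 | B 3-9 | C 9-13 | D 13-14 | E 14-17 | F 17-19 | C 19-24 | A 24-37 |
Completion: A=37  B=9  C=24  D=14  E=17  F=19
Turnaround (C−A): A=37  B=6  C=15  D=1  E=4  F=4
Turnaround times: A=37, B=6, C=15, D=1, E=4, F=4
Average turnaround = (37+6+15+1+4+4) / 6 = 67/6 = 11.17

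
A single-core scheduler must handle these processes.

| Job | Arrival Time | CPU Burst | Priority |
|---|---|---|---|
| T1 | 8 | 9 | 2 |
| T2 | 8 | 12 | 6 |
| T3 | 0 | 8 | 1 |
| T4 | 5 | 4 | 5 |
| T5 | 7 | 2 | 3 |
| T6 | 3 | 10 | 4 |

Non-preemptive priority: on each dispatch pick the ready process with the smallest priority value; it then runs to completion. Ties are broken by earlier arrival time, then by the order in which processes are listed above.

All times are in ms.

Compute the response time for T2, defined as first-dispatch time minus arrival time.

25

Gantt: | T3 0-8 | T1 8-17 | T5 17-19 | T6 19-29 | T4 29-33 | T2 33-45 |
Completion: T1=17  T2=45  T3=8  T4=33  T5=19  T6=29
Response(T2) = first start − arrival = 33 − 8 = 25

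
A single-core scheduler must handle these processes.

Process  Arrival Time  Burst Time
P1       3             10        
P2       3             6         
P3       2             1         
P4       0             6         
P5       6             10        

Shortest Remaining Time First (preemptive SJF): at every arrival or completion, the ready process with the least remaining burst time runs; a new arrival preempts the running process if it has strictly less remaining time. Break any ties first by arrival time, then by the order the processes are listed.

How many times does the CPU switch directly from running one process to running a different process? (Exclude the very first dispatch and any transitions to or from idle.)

5

Schedule: | P4 0-2 | P3 2-3 | P4 3-7 | P2 7-13 | P1 13-23 | P5 23-33 |
Completion: P1=23  P2=13  P3=3  P4=7  P5=33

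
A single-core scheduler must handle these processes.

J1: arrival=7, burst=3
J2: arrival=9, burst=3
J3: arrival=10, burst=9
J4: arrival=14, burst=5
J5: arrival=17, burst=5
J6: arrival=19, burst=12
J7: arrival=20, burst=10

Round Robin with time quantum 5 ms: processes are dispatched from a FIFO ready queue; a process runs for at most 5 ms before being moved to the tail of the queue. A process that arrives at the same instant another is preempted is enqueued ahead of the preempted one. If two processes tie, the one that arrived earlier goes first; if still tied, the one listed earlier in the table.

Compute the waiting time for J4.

Schedule: | idle 0-7 | J1 7-10 | J2 10-13 | J3 13-18 | J4 18-23 | J5 23-28 | J3 28-32 | J6 32-37 | J7 37-42 | J6 42-47 | J7 47-52 | J6 52-54 |
Completion: J1=10  J2=13  J3=32  J4=23  J5=28  J6=54  J7=52
Turnaround (C−A): J1=3  J2=4  J3=22  J4=9  J5=11  J6=35  J7=32
Waiting(J4) = turnaround − burst = 9 − 5 = 4

4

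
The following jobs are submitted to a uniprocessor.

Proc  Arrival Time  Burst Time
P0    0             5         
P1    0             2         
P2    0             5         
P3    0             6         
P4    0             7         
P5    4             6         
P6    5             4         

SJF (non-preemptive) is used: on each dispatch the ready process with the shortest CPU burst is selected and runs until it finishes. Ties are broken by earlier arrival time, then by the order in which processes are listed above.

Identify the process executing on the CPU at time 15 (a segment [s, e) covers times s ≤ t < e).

Timeline: | P1 0-2 | P0 2-7 | P6 7-11 | P2 11-16 | P3 16-22 | P5 22-28 | P4 28-35 |
Completion: P0=7  P1=2  P2=16  P3=22  P4=35  P5=28  P6=11

P2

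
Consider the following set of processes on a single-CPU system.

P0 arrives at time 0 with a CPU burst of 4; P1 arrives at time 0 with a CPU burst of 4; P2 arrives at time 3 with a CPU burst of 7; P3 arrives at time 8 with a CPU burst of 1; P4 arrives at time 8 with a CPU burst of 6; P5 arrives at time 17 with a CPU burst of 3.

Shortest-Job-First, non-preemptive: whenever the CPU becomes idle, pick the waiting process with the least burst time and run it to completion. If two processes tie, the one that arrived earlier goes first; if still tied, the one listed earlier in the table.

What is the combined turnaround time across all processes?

47

Timeline: | P0 0-4 | P1 4-8 | P3 8-9 | P4 9-15 | P2 15-22 | P5 22-25 |
Completion: P0=4  P1=8  P2=22  P3=9  P4=15  P5=25
Turnaround (C−A): P0=4  P1=8  P2=19  P3=1  P4=7  P5=8
Turnaround = completion − arrival: P0=4, P1=8, P2=19, P3=1, P4=7, P5=8
Total turnaround = 4 + 8 + 19 + 1 + 7 + 8 = 47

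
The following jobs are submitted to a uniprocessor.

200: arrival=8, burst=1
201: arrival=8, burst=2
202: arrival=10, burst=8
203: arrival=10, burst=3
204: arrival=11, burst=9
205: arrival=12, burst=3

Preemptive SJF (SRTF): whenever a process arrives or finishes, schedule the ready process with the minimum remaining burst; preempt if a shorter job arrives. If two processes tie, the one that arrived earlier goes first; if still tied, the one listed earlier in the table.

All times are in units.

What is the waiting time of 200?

0

Gantt: | idle 0-8 | 200 8-9 | 201 9-11 | 203 11-14 | 205 14-17 | 202 17-25 | 204 25-34 |
Completion: 200=9  201=11  202=25  203=14  204=34  205=17
Turnaround (C−A): 200=1  201=3  202=15  203=4  204=23  205=5
Waiting(200) = turnaround − burst = 1 − 1 = 0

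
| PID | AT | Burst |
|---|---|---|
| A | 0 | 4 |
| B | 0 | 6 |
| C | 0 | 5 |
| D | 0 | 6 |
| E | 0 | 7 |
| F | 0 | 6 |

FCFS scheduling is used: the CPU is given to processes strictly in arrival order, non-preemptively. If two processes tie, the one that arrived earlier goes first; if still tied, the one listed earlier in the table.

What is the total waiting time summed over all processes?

Gantt: | A 0-4 | B 4-10 | C 10-15 | D 15-21 | E 21-28 | F 28-34 |
Completion: A=4  B=10  C=15  D=21  E=28  F=34
Turnaround (C−A): A=4  B=10  C=15  D=21  E=28  F=34
Waiting = turnaround − burst: A=0, B=4, C=10, D=15, E=21, F=28
Total waiting = 0 + 4 + 10 + 15 + 21 + 28 = 78

78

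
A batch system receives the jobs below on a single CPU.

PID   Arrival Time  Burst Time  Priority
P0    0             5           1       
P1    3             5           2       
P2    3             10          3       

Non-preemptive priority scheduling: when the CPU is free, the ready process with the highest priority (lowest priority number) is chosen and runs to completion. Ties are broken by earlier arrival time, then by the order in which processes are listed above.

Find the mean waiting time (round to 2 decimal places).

3.00

Gantt: | P0 0-5 | P1 5-10 | P2 10-20 |
Completion: P0=5  P1=10  P2=20
Waiting times: P0=0, P1=2, P2=7
Average waiting = (0+2+7) / 3 = 9/3 = 3.00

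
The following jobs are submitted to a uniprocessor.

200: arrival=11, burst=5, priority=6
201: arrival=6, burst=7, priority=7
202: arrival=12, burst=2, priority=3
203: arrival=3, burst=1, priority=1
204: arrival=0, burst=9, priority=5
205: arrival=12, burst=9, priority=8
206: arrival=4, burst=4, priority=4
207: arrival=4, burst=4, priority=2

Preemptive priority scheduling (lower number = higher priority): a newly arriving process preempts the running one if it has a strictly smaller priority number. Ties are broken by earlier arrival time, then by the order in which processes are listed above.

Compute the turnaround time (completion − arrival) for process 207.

Timeline: | 204 0-3 | 203 3-4 | 207 4-8 | 206 8-12 | 202 12-14 | 204 14-20 | 200 20-25 | 201 25-32 | 205 32-41 |
Completion: 200=25  201=32  202=14  203=4  204=20  205=41  206=12  207=8
Turnaround(207) = completion − arrival = 8 − 4 = 4

4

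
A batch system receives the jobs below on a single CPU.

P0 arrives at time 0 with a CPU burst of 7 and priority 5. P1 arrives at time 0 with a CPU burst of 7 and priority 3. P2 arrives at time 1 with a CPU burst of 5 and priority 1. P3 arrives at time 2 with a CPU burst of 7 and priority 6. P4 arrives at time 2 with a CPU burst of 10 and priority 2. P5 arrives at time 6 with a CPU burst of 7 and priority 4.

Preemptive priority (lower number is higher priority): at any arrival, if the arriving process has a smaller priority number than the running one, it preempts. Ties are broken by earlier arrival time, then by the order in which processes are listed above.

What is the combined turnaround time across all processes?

141

Schedule: | P1 0-1 | P2 1-6 | P4 6-16 | P1 16-22 | P5 22-29 | P0 29-36 | P3 36-43 |
Completion: P0=36  P1=22  P2=6  P3=43  P4=16  P5=29
Turnaround (C−A): P0=36  P1=22  P2=5  P3=41  P4=14  P5=23
Turnaround = completion − arrival: P0=36, P1=22, P2=5, P3=41, P4=14, P5=23
Total turnaround = 36 + 22 + 5 + 41 + 14 + 23 = 141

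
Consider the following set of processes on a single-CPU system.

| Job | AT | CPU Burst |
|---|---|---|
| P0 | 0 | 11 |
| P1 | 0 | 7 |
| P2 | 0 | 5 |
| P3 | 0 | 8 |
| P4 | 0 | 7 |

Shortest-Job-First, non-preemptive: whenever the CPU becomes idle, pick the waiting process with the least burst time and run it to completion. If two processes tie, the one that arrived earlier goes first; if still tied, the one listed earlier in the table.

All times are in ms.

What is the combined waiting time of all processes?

Timeline: | P2 0-5 | P1 5-12 | P4 12-19 | P3 19-27 | P0 27-38 |
Completion: P0=38  P1=12  P2=5  P3=27  P4=19
Turnaround (C−A): P0=38  P1=12  P2=5  P3=27  P4=19
Waiting = turnaround − burst: P0=27, P1=5, P2=0, P3=19, P4=12
Total waiting = 27 + 5 + 0 + 19 + 12 = 63

63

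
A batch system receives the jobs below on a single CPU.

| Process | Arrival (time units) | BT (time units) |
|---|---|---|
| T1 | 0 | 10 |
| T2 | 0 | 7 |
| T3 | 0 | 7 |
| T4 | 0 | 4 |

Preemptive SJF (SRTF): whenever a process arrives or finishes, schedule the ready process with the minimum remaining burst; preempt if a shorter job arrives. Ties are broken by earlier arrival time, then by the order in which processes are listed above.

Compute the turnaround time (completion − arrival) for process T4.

Timeline: | T4 0-4 | T2 4-11 | T3 11-18 | T1 18-28 |
Completion: T1=28  T2=11  T3=18  T4=4
Turnaround (C−A): T1=28  T2=11  T3=18  T4=4
Turnaround(T4) = completion − arrival = 4 − 0 = 4

4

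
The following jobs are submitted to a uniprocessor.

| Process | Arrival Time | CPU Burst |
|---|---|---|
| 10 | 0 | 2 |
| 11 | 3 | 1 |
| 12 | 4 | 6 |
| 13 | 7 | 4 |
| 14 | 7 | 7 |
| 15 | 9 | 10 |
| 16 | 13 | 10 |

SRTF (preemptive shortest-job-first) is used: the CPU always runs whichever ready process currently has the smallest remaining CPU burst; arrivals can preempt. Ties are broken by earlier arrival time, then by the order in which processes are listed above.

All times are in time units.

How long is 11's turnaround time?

1

Timeline: | 10 0-2 | idle 2-3 | 11 3-4 | 12 4-10 | 13 10-14 | 14 14-21 | 15 21-31 | 16 31-41 |
Completion: 10=2  11=4  12=10  13=14  14=21  15=31  16=41
Turnaround (C−A): 10=2  11=1  12=6  13=7  14=14  15=22  16=28
Turnaround(11) = completion − arrival = 4 − 3 = 1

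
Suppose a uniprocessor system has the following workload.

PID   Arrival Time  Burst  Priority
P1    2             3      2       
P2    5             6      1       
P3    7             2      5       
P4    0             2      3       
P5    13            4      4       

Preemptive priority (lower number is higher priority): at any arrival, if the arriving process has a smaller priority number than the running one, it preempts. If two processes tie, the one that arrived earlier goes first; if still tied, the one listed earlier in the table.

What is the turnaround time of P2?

Timeline: | P4 0-2 | P1 2-5 | P2 5-11 | P3 11-13 | P5 13-17 |
Completion: P1=5  P2=11  P3=13  P4=2  P5=17
Turnaround (C−A): P1=3  P2=6  P3=6  P4=2  P5=4
Turnaround(P2) = completion − arrival = 11 − 5 = 6

6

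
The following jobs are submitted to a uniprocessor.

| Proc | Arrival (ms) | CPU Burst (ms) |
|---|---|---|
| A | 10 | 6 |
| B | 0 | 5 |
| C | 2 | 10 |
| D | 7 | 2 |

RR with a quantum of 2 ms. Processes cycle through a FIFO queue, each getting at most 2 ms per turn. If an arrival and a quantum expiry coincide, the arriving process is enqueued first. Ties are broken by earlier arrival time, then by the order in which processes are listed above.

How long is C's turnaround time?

Schedule: | B 0-2 | C 2-4 | B 4-6 | C 6-8 | B 8-9 | D 9-11 | C 11-13 | A 13-15 | C 15-17 | A 17-19 | C 19-21 | A 21-23 |
Completion: A=23  B=9  C=21  D=11
Turnaround(C) = completion − arrival = 21 − 2 = 19

19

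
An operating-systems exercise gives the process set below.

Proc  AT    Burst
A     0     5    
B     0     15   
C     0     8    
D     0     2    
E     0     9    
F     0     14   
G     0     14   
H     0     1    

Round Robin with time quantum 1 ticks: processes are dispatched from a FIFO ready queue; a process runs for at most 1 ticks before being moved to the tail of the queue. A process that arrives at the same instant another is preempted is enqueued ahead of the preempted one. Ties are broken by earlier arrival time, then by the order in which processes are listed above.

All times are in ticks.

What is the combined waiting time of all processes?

276

Schedule: | A 0-1 | B 1-2 | C 2-3 | D 3-4 | E 4-5 | F 5-6 | G 6-7 | H 7-8 | A 8-9 | B 9-10 | C 10-11 | D 11-12 | E 12-13 | F 13-14 | G 14-15 | A 15-16 | B 16-17 | C 17-18 | E 18-19 | F 19-20 | G 20-21 | A 21-22 | B 22-23 | C 23-24 | E 24-25 | F 25-26 | G 26-27 | A 27-28 | B 28-29 | C 29-30 | E 30-31 | F 31-32 | G 32-33 | B 33-34 | C 34-35 | E 35-36 | F 36-37 | G 37-38 | B 38-39 | C 39-40 | E 40-41 | F 41-42 | G 42-43 | B 43-44 | C 44-45 | E 45-46 | F 46-47 | G 47-48 | B 48-49 | E 49-50 | F 50-51 | G 51-52 | B 52-53 | F 53-54 | G 54-55 | B 55-56 | F 56-57 | G 57-58 | B 58-59 | F 59-60 | G 60-61 | B 61-62 | F 62-63 | G 63-64 | B 64-65 | F 65-66 | G 66-67 | B 67-68 |
Completion: A=28  B=68  C=45  D=12  E=50  F=66  G=67  H=8
Waiting = turnaround − burst: A=23, B=53, C=37, D=10, E=41, F=52, G=53, H=7
Total waiting = 23 + 53 + 37 + 10 + 41 + 52 + 53 + 7 = 276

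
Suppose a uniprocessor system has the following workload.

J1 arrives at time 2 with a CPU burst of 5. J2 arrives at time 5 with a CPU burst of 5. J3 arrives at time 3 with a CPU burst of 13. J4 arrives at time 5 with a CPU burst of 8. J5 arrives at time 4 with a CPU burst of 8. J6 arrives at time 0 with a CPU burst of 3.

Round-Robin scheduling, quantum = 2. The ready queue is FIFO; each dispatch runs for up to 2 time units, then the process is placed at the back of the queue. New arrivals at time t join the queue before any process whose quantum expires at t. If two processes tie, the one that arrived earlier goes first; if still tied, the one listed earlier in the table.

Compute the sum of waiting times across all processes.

107

Gantt: | J6 0-2 | J1 2-4 | J6 4-5 | J3 5-7 | J5 7-9 | J1 9-11 | J2 11-13 | J4 13-15 | J3 15-17 | J5 17-19 | J1 19-20 | J2 20-22 | J4 22-24 | J3 24-26 | J5 26-28 | J2 28-29 | J4 29-31 | J3 31-33 | J5 33-35 | J4 35-37 | J3 37-42 |
Completion: J1=20  J2=29  J3=42  J4=37  J5=35  J6=5
Turnaround (C−A): J1=18  J2=24  J3=39  J4=32  J5=31  J6=5
Waiting = turnaround − burst: J1=13, J2=19, J3=26, J4=24, J5=23, J6=2
Total waiting = 13 + 19 + 26 + 24 + 23 + 2 = 107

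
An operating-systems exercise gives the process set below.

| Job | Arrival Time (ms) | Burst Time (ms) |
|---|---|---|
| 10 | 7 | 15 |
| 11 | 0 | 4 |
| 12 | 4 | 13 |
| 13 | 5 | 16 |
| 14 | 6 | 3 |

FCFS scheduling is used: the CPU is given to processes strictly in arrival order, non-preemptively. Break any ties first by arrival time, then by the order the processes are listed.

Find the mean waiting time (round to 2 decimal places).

Timeline: | 11 0-4 | 12 4-17 | 13 17-33 | 14 33-36 | 10 36-51 |
Completion: 10=51  11=4  12=17  13=33  14=36
Turnaround (C−A): 10=44  11=4  12=13  13=28  14=30
Waiting times: 10=29, 11=0, 12=0, 13=12, 14=27
Average waiting = (29+0+0+12+27) / 5 = 68/5 = 13.60

13.60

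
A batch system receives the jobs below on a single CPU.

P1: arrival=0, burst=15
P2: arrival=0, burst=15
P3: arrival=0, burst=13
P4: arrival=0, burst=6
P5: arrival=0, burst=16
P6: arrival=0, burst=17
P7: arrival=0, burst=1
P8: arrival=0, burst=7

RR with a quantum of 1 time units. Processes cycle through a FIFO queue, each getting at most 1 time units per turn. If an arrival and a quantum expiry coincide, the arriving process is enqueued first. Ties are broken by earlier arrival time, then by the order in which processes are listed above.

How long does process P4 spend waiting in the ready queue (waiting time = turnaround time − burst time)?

34

Schedule: | P1 0-1 | P2 1-2 | P3 2-3 | P4 3-4 | P5 4-5 | P6 5-6 | P7 6-7 | P8 7-8 | P1 8-9 | P2 9-10 | P3 10-11 | P4 11-12 | P5 12-13 | P6 13-14 | P8 14-15 | P1 15-16 | P2 16-17 | P3 17-18 | P4 18-19 | P5 19-20 | P6 20-21 | P8 21-22 | P1 22-23 | P2 23-24 | P3 24-25 | P4 25-26 | P5 26-27 | P6 27-28 | P8 28-29 | P1 29-30 | P2 30-31 | P3 31-32 | P4 32-33 | P5 33-34 | P6 34-35 | P8 35-36 | P1 36-37 | P2 37-38 | P3 38-39 | P4 39-40 | P5 40-41 | P6 41-42 | P8 42-43 | P1 43-44 | P2 44-45 | P3 45-46 | P5 46-47 | P6 47-48 | P8 48-49 | P1 49-50 | P2 50-51 | P3 51-52 | P5 52-53 | P6 53-54 | P1 54-55 | P2 55-56 | P3 56-57 | P5 57-58 | P6 58-59 | P1 59-60 | P2 60-61 | P3 61-62 | P5 62-63 | P6 63-64 | P1 64-65 | P2 65-66 | P3 66-67 | P5 67-68 | P6 68-69 | P1 69-70 | P2 70-71 | P3 71-72 | P5 72-73 | P6 73-74 | P1 74-75 | P2 75-76 | P3 76-77 | P5 77-78 | P6 78-79 | P1 79-80 | P2 80-81 | P5 81-82 | P6 82-83 | P1 83-84 | P2 84-85 | P5 85-86 | P6 86-87 | P5 87-88 | P6 88-90 |
Completion: P1=84  P2=85  P3=77  P4=40  P5=88  P6=90  P7=7  P8=49
Turnaround (C−A): P1=84  P2=85  P3=77  P4=40  P5=88  P6=90  P7=7  P8=49
Waiting(P4) = turnaround − burst = 40 − 6 = 34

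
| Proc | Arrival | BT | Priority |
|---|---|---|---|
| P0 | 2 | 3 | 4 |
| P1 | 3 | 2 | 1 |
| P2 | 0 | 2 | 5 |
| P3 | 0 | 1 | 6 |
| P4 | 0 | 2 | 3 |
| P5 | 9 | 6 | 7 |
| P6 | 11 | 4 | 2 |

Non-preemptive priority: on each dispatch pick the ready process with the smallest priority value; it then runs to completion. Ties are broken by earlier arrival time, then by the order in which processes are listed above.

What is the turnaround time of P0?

Gantt: | P4 0-2 | P0 2-5 | P1 5-7 | P2 7-9 | P3 9-10 | P5 10-16 | P6 16-20 |
Completion: P0=5  P1=7  P2=9  P3=10  P4=2  P5=16  P6=20
Turnaround(P0) = completion − arrival = 5 − 2 = 3

3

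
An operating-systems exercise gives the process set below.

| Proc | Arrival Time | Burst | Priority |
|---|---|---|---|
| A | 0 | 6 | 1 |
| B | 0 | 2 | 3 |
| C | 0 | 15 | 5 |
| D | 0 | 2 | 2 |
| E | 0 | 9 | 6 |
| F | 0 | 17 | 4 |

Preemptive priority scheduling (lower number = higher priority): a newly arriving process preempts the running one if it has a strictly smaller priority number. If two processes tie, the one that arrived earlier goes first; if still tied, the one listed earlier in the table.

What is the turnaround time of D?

8

Gantt: | A 0-6 | D 6-8 | B 8-10 | F 10-27 | C 27-42 | E 42-51 |
Completion: A=6  B=10  C=42  D=8  E=51  F=27
Turnaround (C−A): A=6  B=10  C=42  D=8  E=51  F=27
Turnaround(D) = completion − arrival = 8 − 0 = 8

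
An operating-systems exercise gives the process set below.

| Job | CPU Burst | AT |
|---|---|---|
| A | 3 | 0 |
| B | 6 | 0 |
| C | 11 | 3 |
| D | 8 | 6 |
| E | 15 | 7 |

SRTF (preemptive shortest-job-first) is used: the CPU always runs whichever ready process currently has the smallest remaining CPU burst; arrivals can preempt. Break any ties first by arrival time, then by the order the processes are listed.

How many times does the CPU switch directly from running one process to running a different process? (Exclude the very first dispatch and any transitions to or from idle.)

Schedule: | A 0-3 | B 3-9 | D 9-17 | C 17-28 | E 28-43 |
Completion: A=3  B=9  C=28  D=17  E=43

4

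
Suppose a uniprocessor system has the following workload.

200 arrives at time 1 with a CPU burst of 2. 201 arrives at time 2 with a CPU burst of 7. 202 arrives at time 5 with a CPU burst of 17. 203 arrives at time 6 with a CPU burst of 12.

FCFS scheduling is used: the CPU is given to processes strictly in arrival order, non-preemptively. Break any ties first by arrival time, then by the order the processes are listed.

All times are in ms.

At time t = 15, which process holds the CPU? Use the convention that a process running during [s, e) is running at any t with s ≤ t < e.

202

Gantt: | idle 0-1 | 200 1-3 | 201 3-10 | 202 10-27 | 203 27-39 |
Completion: 200=3  201=10  202=27  203=39
Turnaround (C−A): 200=2  201=8  202=22  203=33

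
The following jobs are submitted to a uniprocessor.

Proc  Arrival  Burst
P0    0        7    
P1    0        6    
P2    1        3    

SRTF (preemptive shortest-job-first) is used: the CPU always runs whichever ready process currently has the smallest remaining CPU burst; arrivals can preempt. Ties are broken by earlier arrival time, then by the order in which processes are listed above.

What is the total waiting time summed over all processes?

Gantt: | P1 0-1 | P2 1-4 | P1 4-9 | P0 9-16 |
Completion: P0=16  P1=9  P2=4
Turnaround (C−A): P0=16  P1=9  P2=3
Waiting = turnaround − burst: P0=9, P1=3, P2=0
Total waiting = 9 + 3 + 0 = 12

12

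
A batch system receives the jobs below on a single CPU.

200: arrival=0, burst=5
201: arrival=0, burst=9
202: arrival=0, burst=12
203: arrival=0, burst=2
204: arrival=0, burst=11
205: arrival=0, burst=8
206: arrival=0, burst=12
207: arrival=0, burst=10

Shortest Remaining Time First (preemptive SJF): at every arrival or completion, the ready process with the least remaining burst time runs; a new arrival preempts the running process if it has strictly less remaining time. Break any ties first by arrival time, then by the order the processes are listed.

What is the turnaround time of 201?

24

Timeline: | 203 0-2 | 200 2-7 | 205 7-15 | 201 15-24 | 207 24-34 | 204 34-45 | 202 45-57 | 206 57-69 |
Completion: 200=7  201=24  202=57  203=2  204=45  205=15  206=69  207=34
Turnaround (C−A): 200=7  201=24  202=57  203=2  204=45  205=15  206=69  207=34
Turnaround(201) = completion − arrival = 24 − 0 = 24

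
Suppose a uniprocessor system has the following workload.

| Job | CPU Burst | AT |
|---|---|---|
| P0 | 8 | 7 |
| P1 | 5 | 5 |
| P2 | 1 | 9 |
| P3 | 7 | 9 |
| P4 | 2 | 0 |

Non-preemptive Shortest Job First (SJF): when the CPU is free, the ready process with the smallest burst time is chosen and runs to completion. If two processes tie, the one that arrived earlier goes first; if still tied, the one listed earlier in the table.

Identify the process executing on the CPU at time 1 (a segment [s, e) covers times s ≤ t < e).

P4

Timeline: | P4 0-2 | idle 2-5 | P1 5-10 | P2 10-11 | P3 11-18 | P0 18-26 |
Completion: P0=26  P1=10  P2=11  P3=18  P4=2
Turnaround (C−A): P0=19  P1=5  P2=2  P3=9  P4=2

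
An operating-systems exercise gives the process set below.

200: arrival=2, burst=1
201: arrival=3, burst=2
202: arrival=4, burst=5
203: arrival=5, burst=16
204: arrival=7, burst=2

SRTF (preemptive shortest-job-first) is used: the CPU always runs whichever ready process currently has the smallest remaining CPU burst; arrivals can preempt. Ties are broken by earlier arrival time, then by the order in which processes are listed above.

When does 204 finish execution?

Gantt: | idle 0-2 | 200 2-3 | 201 3-5 | 202 5-7 | 204 7-9 | 202 9-12 | 203 12-28 |
Completion: 200=3  201=5  202=12  203=28  204=9
Turnaround (C−A): 200=1  201=2  202=8  203=23  204=2

9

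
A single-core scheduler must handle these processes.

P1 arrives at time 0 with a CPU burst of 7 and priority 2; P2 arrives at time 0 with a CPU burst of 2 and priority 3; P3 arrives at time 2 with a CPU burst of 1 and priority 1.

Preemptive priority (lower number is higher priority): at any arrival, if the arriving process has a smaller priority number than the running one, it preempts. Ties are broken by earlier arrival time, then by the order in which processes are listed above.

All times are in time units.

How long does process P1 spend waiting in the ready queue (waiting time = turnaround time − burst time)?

1

Timeline: | P1 0-2 | P3 2-3 | P1 3-8 | P2 8-10 |
Completion: P1=8  P2=10  P3=3
Waiting(P1) = turnaround − burst = 8 − 7 = 1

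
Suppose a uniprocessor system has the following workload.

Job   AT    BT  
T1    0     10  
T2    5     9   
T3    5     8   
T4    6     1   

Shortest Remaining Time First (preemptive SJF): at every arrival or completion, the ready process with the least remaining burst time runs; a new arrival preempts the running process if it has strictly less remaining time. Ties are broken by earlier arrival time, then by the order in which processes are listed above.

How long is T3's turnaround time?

Schedule: | T1 0-6 | T4 6-7 | T1 7-11 | T3 11-19 | T2 19-28 |
Completion: T1=11  T2=28  T3=19  T4=7
Turnaround(T3) = completion − arrival = 19 − 5 = 14

14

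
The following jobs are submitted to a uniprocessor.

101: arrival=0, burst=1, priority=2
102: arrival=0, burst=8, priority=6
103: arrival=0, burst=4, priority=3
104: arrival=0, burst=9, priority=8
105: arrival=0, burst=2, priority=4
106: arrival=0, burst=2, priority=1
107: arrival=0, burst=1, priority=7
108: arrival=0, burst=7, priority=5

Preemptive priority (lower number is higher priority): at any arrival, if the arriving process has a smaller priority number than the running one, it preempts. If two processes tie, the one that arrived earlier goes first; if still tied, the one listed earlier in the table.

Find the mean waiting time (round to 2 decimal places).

Schedule: | 106 0-2 | 101 2-3 | 103 3-7 | 105 7-9 | 108 9-16 | 102 16-24 | 107 24-25 | 104 25-34 |
Completion: 101=3  102=24  103=7  104=34  105=9  106=2  107=25  108=16
Turnaround (C−A): 101=3  102=24  103=7  104=34  105=9  106=2  107=25  108=16
Waiting times: 101=2, 102=16, 103=3, 104=25, 105=7, 106=0, 107=24, 108=9
Average waiting = (2+16+3+25+7+0+24+9) / 8 = 86/8 = 10.75

10.75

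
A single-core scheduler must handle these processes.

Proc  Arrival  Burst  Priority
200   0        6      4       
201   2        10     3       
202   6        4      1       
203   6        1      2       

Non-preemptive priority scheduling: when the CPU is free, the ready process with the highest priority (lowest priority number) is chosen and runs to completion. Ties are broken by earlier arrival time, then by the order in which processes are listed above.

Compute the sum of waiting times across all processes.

Timeline: | 200 0-6 | 202 6-10 | 203 10-11 | 201 11-21 |
Completion: 200=6  201=21  202=10  203=11
Turnaround (C−A): 200=6  201=19  202=4  203=5
Waiting = turnaround − burst: 200=0, 201=9, 202=0, 203=4
Total waiting = 0 + 9 + 0 + 4 = 13

13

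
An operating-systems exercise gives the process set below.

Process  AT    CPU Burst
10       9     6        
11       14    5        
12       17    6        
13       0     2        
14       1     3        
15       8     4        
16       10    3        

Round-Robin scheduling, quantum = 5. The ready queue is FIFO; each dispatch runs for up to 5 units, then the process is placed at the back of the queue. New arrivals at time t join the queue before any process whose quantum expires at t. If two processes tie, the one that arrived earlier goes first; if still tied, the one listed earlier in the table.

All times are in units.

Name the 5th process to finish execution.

11

Schedule: | 13 0-2 | 14 2-5 | idle 5-8 | 15 8-12 | 10 12-17 | 16 17-20 | 11 20-25 | 12 25-30 | 10 30-31 | 12 31-32 |
Completion: 10=31  11=25  12=32  13=2  14=5  15=12  16=20
Finish order: 13 → 14 → 15 → 16 → 11 → 10 → 12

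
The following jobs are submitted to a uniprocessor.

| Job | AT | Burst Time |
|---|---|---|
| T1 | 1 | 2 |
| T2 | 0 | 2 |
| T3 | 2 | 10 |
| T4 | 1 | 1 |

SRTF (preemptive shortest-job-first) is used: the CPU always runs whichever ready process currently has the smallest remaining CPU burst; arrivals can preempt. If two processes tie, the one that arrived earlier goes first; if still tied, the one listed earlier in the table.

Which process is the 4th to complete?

Schedule: | T2 0-2 | T4 2-3 | T1 3-5 | T3 5-15 |
Completion: T1=5  T2=2  T3=15  T4=3
Turnaround (C−A): T1=4  T2=2  T3=13  T4=2
Finish order: T2 → T4 → T1 → T3

T3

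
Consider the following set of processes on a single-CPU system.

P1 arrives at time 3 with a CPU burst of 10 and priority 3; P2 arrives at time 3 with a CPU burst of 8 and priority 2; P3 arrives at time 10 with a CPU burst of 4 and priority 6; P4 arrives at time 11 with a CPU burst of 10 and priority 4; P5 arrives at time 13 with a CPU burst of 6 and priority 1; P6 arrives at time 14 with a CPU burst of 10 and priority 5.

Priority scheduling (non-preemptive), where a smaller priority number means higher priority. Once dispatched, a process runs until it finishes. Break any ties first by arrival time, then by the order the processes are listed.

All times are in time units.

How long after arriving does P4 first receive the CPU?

Schedule: | idle 0-3 | P2 3-11 | P1 11-21 | P5 21-27 | P4 27-37 | P6 37-47 | P3 47-51 |
Completion: P1=21  P2=11  P3=51  P4=37  P5=27  P6=47
Response(P4) = first start − arrival = 27 − 11 = 16

16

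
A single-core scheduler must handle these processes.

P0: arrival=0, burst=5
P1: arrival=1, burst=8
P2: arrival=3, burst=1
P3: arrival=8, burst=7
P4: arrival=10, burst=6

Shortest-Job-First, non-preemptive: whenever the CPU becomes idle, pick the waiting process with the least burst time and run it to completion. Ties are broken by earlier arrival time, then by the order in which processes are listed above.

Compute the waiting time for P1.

Timeline: | P0 0-5 | P2 5-6 | P1 6-14 | P4 14-20 | P3 20-27 |
Completion: P0=5  P1=14  P2=6  P3=27  P4=20
Turnaround (C−A): P0=5  P1=13  P2=3  P3=19  P4=10
Waiting(P1) = turnaround − burst = 13 − 8 = 5

5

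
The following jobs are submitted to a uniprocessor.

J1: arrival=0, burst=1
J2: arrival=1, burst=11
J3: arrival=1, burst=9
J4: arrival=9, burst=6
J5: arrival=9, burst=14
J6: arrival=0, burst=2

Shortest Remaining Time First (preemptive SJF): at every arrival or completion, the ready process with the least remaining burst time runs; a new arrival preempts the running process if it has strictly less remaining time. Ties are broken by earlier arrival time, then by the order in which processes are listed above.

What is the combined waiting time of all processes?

43

Schedule: | J1 0-1 | J6 1-3 | J3 3-12 | J4 12-18 | J2 18-29 | J5 29-43 |
Completion: J1=1  J2=29  J3=12  J4=18  J5=43  J6=3
Waiting = turnaround − burst: J1=0, J2=17, J3=2, J4=3, J5=20, J6=1
Total waiting = 0 + 17 + 2 + 3 + 20 + 1 = 43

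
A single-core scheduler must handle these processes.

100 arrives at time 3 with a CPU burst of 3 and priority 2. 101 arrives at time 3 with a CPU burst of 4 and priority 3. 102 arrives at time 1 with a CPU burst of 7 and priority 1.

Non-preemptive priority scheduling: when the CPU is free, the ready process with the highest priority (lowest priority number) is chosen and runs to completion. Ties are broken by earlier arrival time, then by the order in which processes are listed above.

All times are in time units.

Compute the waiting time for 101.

Schedule: | idle 0-1 | 102 1-8 | 100 8-11 | 101 11-15 |
Completion: 100=11  101=15  102=8
Waiting(101) = turnaround − burst = 12 − 4 = 8

8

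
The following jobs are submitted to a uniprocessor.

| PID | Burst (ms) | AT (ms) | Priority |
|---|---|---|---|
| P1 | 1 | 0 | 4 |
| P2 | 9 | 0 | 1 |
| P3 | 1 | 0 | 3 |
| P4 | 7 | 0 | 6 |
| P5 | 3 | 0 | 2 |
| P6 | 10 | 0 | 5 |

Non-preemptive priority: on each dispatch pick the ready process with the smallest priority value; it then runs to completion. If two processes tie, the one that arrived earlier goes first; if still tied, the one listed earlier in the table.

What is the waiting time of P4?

Schedule: | P2 0-9 | P5 9-12 | P3 12-13 | P1 13-14 | P6 14-24 | P4 24-31 |
Completion: P1=14  P2=9  P3=13  P4=31  P5=12  P6=24
Turnaround (C−A): P1=14  P2=9  P3=13  P4=31  P5=12  P6=24
Waiting(P4) = turnaround − burst = 31 − 7 = 24

24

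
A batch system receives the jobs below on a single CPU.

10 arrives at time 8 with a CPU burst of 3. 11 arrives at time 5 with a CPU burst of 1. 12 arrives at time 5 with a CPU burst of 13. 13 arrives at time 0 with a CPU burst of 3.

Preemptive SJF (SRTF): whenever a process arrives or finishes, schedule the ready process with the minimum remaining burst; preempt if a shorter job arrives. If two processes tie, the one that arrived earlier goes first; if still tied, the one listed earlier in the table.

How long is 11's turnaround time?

Schedule: | 13 0-3 | idle 3-5 | 11 5-6 | 12 6-8 | 10 8-11 | 12 11-22 |
Completion: 10=11  11=6  12=22  13=3
Turnaround (C−A): 10=3  11=1  12=17  13=3
Turnaround(11) = completion − arrival = 6 − 5 = 1

1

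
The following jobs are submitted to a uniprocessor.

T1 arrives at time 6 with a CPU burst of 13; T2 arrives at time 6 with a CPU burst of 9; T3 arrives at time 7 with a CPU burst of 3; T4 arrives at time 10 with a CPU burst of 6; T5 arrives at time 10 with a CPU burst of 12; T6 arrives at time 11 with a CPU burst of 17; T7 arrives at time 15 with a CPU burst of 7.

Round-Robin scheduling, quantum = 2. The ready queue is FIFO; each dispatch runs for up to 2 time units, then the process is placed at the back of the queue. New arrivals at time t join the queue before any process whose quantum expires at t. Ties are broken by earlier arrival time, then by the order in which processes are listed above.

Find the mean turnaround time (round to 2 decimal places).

Timeline: | idle 0-6 | T1 6-8 | T2 8-10 | T3 10-12 | T1 12-14 | T4 14-16 | T5 16-18 | T2 18-20 | T6 20-22 | T3 22-23 | T1 23-25 | T7 25-27 | T4 27-29 | T5 29-31 | T2 31-33 | T6 33-35 | T1 35-37 | T7 37-39 | T4 39-41 | T5 41-43 | T2 43-45 | T6 45-47 | T1 47-49 | T7 49-51 | T5 51-53 | T2 53-54 | T6 54-56 | T1 56-58 | T7 58-59 | T5 59-61 | T6 61-63 | T1 63-64 | T5 64-66 | T6 66-73 |
Completion: T1=64  T2=54  T3=23  T4=41  T5=66  T6=73  T7=59
Turnaround times: T1=58, T2=48, T3=16, T4=31, T5=56, T6=62, T7=44
Average turnaround = (58+48+16+31+56+62+44) / 7 = 315/7 = 45.00

45.00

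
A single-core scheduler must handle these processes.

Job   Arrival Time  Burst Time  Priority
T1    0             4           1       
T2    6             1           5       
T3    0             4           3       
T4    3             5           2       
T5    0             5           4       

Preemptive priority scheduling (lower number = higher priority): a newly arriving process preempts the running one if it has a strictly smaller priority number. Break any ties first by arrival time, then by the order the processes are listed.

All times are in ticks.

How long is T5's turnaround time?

Schedule: | T1 0-4 | T4 4-9 | T3 9-13 | T5 13-18 | T2 18-19 |
Completion: T1=4  T2=19  T3=13  T4=9  T5=18
Turnaround(T5) = completion − arrival = 18 − 0 = 18

18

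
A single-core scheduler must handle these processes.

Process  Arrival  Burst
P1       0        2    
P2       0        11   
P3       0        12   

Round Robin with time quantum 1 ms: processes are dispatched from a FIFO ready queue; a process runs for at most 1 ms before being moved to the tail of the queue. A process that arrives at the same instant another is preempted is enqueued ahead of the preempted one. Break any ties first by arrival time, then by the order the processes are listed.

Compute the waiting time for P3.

Schedule: | P1 0-1 | P2 1-2 | P3 2-3 | P1 3-4 | P2 4-5 | P3 5-6 | P2 6-7 | P3 7-8 | P2 8-9 | P3 9-10 | P2 10-11 | P3 11-12 | P2 12-13 | P3 13-14 | P2 14-15 | P3 15-16 | P2 16-17 | P3 17-18 | P2 18-19 | P3 19-20 | P2 20-21 | P3 21-22 | P2 22-23 | P3 23-25 |
Completion: P1=4  P2=23  P3=25
Turnaround (C−A): P1=4  P2=23  P3=25
Waiting(P3) = turnaround − burst = 25 − 12 = 13

13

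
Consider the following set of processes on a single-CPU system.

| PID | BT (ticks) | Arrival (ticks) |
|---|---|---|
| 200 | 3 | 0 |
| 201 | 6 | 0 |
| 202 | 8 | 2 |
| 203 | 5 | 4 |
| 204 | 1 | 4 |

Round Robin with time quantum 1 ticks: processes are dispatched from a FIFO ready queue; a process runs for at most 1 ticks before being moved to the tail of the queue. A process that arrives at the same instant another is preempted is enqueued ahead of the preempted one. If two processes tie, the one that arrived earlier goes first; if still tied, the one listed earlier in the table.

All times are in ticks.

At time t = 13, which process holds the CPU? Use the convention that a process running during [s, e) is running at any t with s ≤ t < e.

Gantt: | 200 0-1 | 201 1-2 | 200 2-3 | 202 3-4 | 201 4-5 | 200 5-6 | 203 6-7 | 204 7-8 | 202 8-9 | 201 9-10 | 203 10-11 | 202 11-12 | 201 12-13 | 203 13-14 | 202 14-15 | 201 15-16 | 203 16-17 | 202 17-18 | 201 18-19 | 203 19-20 | 202 20-23 |
Completion: 200=6  201=19  202=23  203=20  204=8

203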